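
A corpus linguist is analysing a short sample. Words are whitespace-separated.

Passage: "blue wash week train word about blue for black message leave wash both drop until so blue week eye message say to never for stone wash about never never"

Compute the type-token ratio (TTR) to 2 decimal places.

0.66

N = 29 tokens, V = 19 types.
TTR = V / N = 19 / 29 = 0.66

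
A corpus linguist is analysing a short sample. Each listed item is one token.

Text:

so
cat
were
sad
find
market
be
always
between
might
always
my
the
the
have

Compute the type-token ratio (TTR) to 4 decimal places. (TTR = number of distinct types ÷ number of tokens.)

N = 15 tokens, V = 13 types.
TTR = V / N = 13 / 15 = 0.8667

0.8667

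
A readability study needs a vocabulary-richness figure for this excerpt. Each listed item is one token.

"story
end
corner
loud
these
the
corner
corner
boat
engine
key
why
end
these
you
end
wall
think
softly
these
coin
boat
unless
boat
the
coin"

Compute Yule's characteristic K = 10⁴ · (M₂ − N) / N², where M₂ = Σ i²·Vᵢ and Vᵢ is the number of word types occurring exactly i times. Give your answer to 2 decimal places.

Frequencies: end:3, corner:3, these:3, boat:3, the:2, coin:2, story:1, loud:1, engine:1, key:1, why:1, you:1, wall:1, think:1, softly:1, unless:1
N = 26. Frequency spectrum: V_1=10, V_2=2, V_3=4
M₂ = 1²·10 + 2²·2 + 3²·4 = 54
K = 10000 × (54 − 26) / 26² = 414.20

414.20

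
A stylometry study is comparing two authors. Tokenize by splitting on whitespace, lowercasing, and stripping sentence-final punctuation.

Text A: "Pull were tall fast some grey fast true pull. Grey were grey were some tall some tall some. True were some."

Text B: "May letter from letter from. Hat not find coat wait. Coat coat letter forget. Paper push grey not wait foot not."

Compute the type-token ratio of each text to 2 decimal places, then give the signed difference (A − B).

-0.29

TTR(A) = 7/21 = 0.33
TTR(B) = 13/21 = 0.62
Difference = 0.33 − 0.62 = -0.29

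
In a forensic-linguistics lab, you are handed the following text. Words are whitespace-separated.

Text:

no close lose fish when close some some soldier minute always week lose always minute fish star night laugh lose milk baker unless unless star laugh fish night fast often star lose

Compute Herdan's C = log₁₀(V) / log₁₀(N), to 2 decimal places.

0.83

N = 32, V = 18.
log₁₀(V) = 1.255273, log₁₀(N) = 1.505150
C = 1.255273 / 1.505150 = 0.83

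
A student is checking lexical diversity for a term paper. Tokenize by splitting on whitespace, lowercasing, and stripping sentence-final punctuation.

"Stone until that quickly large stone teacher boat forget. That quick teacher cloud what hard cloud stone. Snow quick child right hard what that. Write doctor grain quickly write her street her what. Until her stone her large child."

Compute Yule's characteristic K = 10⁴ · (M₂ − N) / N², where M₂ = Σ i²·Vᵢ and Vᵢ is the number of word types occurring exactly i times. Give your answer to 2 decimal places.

355.03

Frequencies: stone:4, her:4, that:3, what:3, until:2, quickly:2, large:2, teacher:2, quick:2, cloud:2, hard:2, child:2, write:2, boat:1, forget:1, snow:1, right:1, doctor:1, grain:1, street:1
N = 39. Frequency spectrum: V_1=7, V_2=9, V_3=2, V_4=2
M₂ = 1²·7 + 2²·9 + 3²·2 + 4²·2 = 93
K = 10000 × (93 − 39) / 39² = 355.03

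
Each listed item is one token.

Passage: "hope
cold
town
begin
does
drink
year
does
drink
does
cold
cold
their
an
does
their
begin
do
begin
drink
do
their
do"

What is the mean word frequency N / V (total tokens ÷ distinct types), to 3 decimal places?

N = 23 tokens, V = 10 types.
Mean frequency = N / V = 23 / 10 = 2.300

2.300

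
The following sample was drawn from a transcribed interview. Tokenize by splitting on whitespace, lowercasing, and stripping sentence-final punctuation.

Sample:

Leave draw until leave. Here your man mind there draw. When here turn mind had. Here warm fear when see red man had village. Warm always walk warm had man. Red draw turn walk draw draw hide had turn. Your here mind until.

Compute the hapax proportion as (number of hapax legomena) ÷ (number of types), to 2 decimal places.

0.32

Frequencies: draw:5, here:4, had:4, man:3, mind:3, turn:3, warm:3, leave:2, until:2, your:2, when:2, red:2, walk:2, there:1, fear:1, see:1, village:1, always:1, hide:1
Hapax count = 6; type count = 19.
Ratio = 6 / 19 = 0.32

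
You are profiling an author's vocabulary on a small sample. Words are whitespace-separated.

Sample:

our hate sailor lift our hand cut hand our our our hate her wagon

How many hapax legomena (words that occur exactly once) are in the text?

5

Frequencies: our:5, hate:2, hand:2, sailor:1, lift:1, cut:1, her:1, wagon:1
Hapax (freq=1): cut, her, lift, sailor, wagon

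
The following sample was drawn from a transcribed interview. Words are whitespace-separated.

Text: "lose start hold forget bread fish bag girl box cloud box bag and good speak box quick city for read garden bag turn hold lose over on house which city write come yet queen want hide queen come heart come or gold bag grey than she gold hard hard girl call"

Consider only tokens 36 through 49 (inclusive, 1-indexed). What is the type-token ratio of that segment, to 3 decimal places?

0.786

Segment tokens 36–49: hide, queen, come, heart, come, or, gold, bag, grey, than, she, gold, hard, hard
Segment N = 14, segment V = 11.
TTR = 11 / 14 = 0.786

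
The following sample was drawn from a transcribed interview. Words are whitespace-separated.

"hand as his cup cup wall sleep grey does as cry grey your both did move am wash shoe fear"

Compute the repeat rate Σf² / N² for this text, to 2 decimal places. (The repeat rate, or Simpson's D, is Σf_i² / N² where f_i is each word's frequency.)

Frequencies: as:2, cup:2, grey:2, hand:1, his:1, wall:1, sleep:1, does:1, cry:1, your:1, both:1, did:1, move:1, am:1, wash:1, shoe:1, fear:1
Σf² = 26; N² = 400
Repeat rate = 26 / 400 = 0.07

0.07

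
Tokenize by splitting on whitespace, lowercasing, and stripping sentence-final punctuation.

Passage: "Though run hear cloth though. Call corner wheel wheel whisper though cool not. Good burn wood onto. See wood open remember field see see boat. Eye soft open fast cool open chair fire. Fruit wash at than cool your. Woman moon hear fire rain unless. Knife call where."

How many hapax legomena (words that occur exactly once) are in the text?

26

Frequencies: though:3, cool:3, see:3, open:3, hear:2, call:2, wheel:2, wood:2, fire:2, run:1, cloth:1, corner:1, whisper:1, not:1, good:1, burn:1, onto:1, remember:1, field:1, boat:1, … (15 more, each freq 1)
Hapax (freq=1): at, boat, burn, chair, cloth, corner, eye, fast, field, fruit, good, knife, moon, not, onto, rain, remember, run, soft, than, unless, wash, where, whisper, woman, your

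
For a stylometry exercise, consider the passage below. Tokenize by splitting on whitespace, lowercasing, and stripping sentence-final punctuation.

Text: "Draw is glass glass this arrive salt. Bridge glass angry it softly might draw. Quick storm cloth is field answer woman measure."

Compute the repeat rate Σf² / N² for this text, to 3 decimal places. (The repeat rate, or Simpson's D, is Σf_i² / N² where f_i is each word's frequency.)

Frequencies: glass:3, draw:2, is:2, this:1, arrive:1, salt:1, bridge:1, angry:1, it:1, softly:1, might:1, quick:1, storm:1, cloth:1, field:1, answer:1, woman:1, measure:1
Σf² = 32; N² = 484
Repeat rate = 32 / 484 = 0.066

0.066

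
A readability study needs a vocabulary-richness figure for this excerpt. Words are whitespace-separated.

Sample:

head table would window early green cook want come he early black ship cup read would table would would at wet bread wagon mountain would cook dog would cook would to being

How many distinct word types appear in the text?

Distinct types: {at, being, black, bread, come, cook, cup, dog, early, green, he, head, mountain, read, ship, table, to, wagon, want, wet, window, would}
V = 22

22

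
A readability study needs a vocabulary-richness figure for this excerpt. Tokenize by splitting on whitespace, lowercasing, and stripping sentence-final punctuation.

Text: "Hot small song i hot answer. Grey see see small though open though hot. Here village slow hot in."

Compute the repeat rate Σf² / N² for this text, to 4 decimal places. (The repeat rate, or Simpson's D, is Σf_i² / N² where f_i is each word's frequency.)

0.1025

Frequencies: hot:4, small:2, see:2, though:2, song:1, i:1, answer:1, grey:1, open:1, here:1, village:1, slow:1, in:1
Σf² = 37; N² = 361
Repeat rate = 37 / 361 = 0.1025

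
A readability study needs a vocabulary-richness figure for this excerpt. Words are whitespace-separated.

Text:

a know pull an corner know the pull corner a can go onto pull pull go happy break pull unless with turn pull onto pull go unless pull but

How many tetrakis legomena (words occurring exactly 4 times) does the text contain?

Frequencies: pull:8, go:3, a:2, know:2, corner:2, onto:2, unless:2, an:1, the:1, can:1, happy:1, break:1, with:1, turn:1, but:1
Words with frequency 4: (none)

0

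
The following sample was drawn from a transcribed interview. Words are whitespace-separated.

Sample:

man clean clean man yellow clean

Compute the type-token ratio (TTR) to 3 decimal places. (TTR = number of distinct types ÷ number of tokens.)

0.500

N = 6 tokens, V = 3 types.
TTR = V / N = 3 / 6 = 0.500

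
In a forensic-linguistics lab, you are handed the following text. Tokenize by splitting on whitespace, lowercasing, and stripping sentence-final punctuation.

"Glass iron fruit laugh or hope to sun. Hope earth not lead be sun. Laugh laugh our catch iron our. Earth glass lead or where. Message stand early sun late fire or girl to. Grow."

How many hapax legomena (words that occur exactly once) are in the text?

12

Frequencies: laugh:3, or:3, sun:3, glass:2, iron:2, hope:2, to:2, earth:2, lead:2, our:2, fruit:1, not:1, be:1, catch:1, where:1, message:1, stand:1, early:1, late:1, fire:1, … (2 more, each freq 1)
Hapax (freq=1): be, catch, early, fire, fruit, girl, grow, late, message, not, stand, where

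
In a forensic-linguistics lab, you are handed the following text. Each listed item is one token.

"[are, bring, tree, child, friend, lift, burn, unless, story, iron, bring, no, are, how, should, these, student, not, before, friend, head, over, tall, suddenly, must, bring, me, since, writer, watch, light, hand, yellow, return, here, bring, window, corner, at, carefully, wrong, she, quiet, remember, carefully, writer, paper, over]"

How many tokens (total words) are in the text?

48

Tokens: are, bring, tree, child, friend, lift, burn, unless, story, iron, bring, no, are, how, should, these, student, not, before, friend, head, over, tall, suddenly, must, bring, me, since, writer, watch, light, hand, yellow, return, here, bring, window, corner, at, carefully, wrong, she, quiet, remember, carefully, writer, paper, over
N = 48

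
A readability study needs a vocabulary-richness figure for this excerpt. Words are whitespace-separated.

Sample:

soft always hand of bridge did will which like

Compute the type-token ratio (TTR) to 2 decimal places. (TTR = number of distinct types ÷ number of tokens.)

N = 9 tokens, V = 9 types.
TTR = V / N = 9 / 9 = 1.00

1.00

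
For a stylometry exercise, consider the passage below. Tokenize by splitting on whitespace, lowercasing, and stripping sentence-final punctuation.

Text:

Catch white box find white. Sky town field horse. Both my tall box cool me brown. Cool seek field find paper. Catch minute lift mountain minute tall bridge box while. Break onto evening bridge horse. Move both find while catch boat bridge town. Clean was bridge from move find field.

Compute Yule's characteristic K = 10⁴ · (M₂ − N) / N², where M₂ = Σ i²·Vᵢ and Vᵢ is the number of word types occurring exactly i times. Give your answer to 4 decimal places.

240.0000

Frequencies: find:4, bridge:4, catch:3, box:3, field:3, white:2, town:2, horse:2, both:2, tall:2, cool:2, minute:2, while:2, move:2, sky:1, my:1, me:1, brown:1, seek:1, paper:1, … (9 more, each freq 1)
N = 50. Frequency spectrum: V_1=15, V_2=9, V_3=3, V_4=2
M₂ = 1²·15 + 2²·9 + 3²·3 + 4²·2 = 110
K = 10000 × (110 − 50) / 50² = 240.0000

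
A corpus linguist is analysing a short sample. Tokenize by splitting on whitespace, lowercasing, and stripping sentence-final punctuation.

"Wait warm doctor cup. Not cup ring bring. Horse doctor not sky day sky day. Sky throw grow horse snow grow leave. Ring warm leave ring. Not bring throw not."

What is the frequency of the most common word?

Frequencies: not:4, ring:3, sky:3, warm:2, doctor:2, cup:2, bring:2, horse:2, day:2, throw:2, grow:2, leave:2, wait:1, snow:1
Most common: 'not' with frequency 4.

4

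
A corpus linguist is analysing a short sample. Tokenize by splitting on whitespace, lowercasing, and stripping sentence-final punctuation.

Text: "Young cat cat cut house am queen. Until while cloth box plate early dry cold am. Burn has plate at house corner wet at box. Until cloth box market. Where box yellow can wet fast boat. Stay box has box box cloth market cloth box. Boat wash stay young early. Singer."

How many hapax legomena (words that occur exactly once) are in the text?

Frequencies: box:8, cloth:4, young:2, cat:2, house:2, am:2, until:2, plate:2, early:2, has:2, at:2, wet:2, market:2, boat:2, stay:2, cut:1, queen:1, while:1, dry:1, cold:1, … (8 more, each freq 1)
Hapax (freq=1): burn, can, cold, corner, cut, dry, fast, queen, singer, wash, where, while, yellow

13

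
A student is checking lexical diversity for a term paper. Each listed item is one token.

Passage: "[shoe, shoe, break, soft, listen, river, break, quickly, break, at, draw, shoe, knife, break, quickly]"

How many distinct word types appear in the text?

9

Distinct types: {at, break, draw, knife, listen, quickly, river, shoe, soft}
V = 9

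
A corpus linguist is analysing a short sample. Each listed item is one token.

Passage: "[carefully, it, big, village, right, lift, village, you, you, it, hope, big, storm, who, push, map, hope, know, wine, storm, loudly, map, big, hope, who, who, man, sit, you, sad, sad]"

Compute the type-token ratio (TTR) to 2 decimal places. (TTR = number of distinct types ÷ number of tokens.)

N = 31 tokens, V = 18 types.
TTR = V / N = 18 / 31 = 0.58

0.58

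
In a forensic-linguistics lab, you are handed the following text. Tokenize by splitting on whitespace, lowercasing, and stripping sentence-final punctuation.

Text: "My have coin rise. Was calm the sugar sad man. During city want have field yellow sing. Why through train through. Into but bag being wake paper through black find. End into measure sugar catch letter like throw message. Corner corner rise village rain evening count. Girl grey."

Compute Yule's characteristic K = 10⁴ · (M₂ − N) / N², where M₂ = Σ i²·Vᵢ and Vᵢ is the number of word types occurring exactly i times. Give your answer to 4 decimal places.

Frequencies: through:3, have:2, rise:2, sugar:2, into:2, corner:2, my:1, coin:1, was:1, calm:1, the:1, sad:1, man:1, during:1, city:1, want:1, field:1, yellow:1, sing:1, why:1, … (21 more, each freq 1)
N = 48. Frequency spectrum: V_1=35, V_2=5, V_3=1
M₂ = 1²·35 + 2²·5 + 3²·1 = 64
K = 10000 × (64 − 48) / 48² = 69.4444

69.4444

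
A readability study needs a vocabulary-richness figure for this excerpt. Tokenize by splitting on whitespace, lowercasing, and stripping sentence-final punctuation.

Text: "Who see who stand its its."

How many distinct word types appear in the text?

Distinct types: {its, see, stand, who}
V = 4

4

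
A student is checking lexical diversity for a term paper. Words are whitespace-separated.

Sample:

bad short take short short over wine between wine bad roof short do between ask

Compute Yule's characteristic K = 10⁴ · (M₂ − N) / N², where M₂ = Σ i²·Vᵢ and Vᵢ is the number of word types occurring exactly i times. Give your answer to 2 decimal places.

800.00

Frequencies: short:4, bad:2, wine:2, between:2, take:1, over:1, roof:1, do:1, ask:1
N = 15. Frequency spectrum: V_1=5, V_2=3, V_4=1
M₂ = 1²·5 + 2²·3 + 4²·1 = 33
K = 10000 × (33 − 15) / 15² = 800.00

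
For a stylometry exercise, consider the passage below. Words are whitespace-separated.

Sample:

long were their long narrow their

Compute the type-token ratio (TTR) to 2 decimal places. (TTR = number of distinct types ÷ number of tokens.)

N = 6 tokens, V = 4 types.
TTR = V / N = 4 / 6 = 0.67

0.67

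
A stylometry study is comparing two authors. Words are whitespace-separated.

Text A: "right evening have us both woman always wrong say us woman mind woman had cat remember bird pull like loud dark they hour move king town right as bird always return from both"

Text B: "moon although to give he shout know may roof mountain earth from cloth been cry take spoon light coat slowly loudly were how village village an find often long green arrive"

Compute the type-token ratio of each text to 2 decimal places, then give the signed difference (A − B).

TTR(A) = 26/33 = 0.79
TTR(B) = 30/31 = 0.97
Difference = 0.79 − 0.97 = -0.18

-0.18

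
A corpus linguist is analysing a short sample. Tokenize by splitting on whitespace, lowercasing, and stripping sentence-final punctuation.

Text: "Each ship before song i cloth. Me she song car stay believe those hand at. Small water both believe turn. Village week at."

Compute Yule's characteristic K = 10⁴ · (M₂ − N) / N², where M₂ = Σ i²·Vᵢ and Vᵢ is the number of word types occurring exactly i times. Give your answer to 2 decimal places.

Frequencies: song:2, believe:2, at:2, each:1, ship:1, before:1, i:1, cloth:1, me:1, she:1, car:1, stay:1, those:1, hand:1, small:1, water:1, both:1, turn:1, village:1, week:1
N = 23. Frequency spectrum: V_1=17, V_2=3
M₂ = 1²·17 + 2²·3 = 29
K = 10000 × (29 − 23) / 23² = 113.42

113.42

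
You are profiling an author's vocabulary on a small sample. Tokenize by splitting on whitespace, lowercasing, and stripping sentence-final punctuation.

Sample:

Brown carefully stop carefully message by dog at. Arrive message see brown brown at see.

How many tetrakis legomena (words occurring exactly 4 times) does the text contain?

Frequencies: brown:3, carefully:2, message:2, at:2, see:2, stop:1, by:1, dog:1, arrive:1
Words with frequency 4: (none)

0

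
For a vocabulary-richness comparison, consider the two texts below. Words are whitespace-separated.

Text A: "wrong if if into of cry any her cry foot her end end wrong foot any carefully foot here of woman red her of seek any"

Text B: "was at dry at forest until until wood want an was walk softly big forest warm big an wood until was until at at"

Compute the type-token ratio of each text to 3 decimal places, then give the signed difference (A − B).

TTR(A) = 14/26 = 0.538
TTR(B) = 12/24 = 0.500
Difference = 0.538 − 0.500 = 0.038

0.038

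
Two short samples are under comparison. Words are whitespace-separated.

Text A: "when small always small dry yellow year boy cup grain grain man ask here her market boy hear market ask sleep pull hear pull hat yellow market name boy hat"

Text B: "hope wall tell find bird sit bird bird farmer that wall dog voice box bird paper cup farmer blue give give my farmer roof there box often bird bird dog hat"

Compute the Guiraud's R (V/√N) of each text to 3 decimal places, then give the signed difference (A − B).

-0.123

A: V=19, N=30, R=3.469
B: V=20, N=31, R=3.592
Difference = 3.469 − 3.592 = -0.123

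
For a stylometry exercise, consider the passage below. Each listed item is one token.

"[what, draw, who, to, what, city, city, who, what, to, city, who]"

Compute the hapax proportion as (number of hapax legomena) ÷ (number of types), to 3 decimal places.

Frequencies: what:3, who:3, city:3, to:2, draw:1
Hapax count = 1; type count = 5.
Ratio = 1 / 5 = 0.200

0.200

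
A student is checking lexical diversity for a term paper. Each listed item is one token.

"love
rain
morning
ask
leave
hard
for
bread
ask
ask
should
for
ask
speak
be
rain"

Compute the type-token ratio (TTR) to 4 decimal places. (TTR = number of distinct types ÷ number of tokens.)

N = 16 tokens, V = 11 types.
TTR = V / N = 11 / 16 = 0.6875

0.6875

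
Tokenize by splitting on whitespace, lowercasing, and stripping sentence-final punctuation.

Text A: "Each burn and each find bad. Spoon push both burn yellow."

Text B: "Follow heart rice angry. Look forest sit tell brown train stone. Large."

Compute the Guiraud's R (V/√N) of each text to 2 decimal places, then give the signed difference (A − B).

A: V=9, N=11, R=2.71
B: V=12, N=12, R=3.46
Difference = 2.71 − 3.46 = -0.75

-0.75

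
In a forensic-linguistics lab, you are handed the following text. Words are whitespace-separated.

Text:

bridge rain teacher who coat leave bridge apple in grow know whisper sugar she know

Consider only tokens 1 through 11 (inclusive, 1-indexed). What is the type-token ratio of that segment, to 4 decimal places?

Segment tokens 1–11: bridge, rain, teacher, who, coat, leave, bridge, apple, in, grow, know
Segment N = 11, segment V = 10.
TTR = 10 / 11 = 0.9091

0.9091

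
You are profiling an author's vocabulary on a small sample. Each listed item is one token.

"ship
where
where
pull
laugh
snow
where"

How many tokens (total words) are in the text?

7

Tokens: ship, where, where, pull, laugh, snow, where
N = 7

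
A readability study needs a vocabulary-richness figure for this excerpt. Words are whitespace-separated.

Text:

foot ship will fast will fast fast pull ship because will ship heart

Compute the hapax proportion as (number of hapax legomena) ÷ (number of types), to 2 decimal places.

0.57

Frequencies: ship:3, will:3, fast:3, foot:1, pull:1, because:1, heart:1
Hapax count = 4; type count = 7.
Ratio = 4 / 7 = 0.57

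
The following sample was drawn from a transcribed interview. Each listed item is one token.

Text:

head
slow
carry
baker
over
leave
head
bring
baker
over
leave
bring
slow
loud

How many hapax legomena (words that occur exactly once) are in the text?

Frequencies: head:2, slow:2, baker:2, over:2, leave:2, bring:2, carry:1, loud:1
Hapax (freq=1): carry, loud

2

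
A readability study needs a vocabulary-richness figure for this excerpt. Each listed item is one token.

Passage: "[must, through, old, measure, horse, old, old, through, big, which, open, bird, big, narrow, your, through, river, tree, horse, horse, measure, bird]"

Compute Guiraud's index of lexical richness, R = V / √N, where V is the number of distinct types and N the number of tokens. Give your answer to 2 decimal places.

2.77

N = 22, V = 13.
√N = 4.690416
R = 13 / 4.690416 = 2.77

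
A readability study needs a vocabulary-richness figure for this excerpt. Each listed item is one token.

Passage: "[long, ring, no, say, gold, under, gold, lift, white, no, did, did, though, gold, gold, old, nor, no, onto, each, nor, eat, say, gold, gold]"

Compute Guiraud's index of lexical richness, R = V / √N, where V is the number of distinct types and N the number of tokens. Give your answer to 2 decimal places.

3.00

N = 25, V = 15.
√N = 5.000000
R = 15 / 5.000000 = 3.00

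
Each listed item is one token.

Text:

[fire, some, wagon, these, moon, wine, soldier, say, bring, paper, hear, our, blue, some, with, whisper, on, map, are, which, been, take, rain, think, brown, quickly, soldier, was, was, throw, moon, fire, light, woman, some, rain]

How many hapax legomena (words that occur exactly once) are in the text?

23

Frequencies: some:3, fire:2, moon:2, soldier:2, rain:2, was:2, wagon:1, these:1, wine:1, say:1, bring:1, paper:1, hear:1, our:1, blue:1, with:1, whisper:1, on:1, map:1, are:1, … (9 more, each freq 1)
Hapax (freq=1): are, been, blue, bring, brown, hear, light, map, on, our, paper, quickly, say, take, these, think, throw, wagon, which, whisper, wine, with, woman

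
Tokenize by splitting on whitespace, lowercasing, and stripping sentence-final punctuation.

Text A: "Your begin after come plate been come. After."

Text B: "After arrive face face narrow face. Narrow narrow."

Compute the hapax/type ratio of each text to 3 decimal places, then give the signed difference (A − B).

0.167

A: hapax=4, V=6, ratio=0.667
B: hapax=2, V=4, ratio=0.500
Difference = 0.667 − 0.500 = 0.167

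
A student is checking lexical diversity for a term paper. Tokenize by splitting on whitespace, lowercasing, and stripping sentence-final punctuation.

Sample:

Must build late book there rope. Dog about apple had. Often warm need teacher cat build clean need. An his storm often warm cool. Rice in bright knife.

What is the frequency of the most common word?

2

Frequencies: build:2, often:2, warm:2, need:2, must:1, late:1, book:1, there:1, rope:1, dog:1, about:1, apple:1, had:1, teacher:1, cat:1, clean:1, an:1, his:1, storm:1, cool:1, … (4 more, each freq 1)
Most common: 'build' with frequency 2.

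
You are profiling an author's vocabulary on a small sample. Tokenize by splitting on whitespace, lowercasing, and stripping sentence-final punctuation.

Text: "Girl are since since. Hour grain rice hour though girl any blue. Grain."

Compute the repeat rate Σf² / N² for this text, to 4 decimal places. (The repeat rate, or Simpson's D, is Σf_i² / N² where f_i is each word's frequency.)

0.1243

Frequencies: girl:2, since:2, hour:2, grain:2, are:1, rice:1, though:1, any:1, blue:1
Σf² = 21; N² = 169
Repeat rate = 21 / 169 = 0.1243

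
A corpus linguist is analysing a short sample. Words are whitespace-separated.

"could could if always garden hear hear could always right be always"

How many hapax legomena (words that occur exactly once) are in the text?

4

Frequencies: could:3, always:3, hear:2, if:1, garden:1, right:1, be:1
Hapax (freq=1): be, garden, if, right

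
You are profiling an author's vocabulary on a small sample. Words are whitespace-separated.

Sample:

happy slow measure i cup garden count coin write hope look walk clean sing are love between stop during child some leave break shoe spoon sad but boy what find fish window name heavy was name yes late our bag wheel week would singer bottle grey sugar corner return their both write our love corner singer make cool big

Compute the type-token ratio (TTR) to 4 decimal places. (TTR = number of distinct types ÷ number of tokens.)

N = 59 tokens, V = 53 types.
TTR = V / N = 53 / 59 = 0.8983

0.8983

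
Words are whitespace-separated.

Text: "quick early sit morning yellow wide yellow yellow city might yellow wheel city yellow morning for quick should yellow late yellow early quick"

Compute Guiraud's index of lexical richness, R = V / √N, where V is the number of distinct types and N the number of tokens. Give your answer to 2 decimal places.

2.50

N = 23, V = 12.
√N = 4.795832
R = 12 / 4.795832 = 2.50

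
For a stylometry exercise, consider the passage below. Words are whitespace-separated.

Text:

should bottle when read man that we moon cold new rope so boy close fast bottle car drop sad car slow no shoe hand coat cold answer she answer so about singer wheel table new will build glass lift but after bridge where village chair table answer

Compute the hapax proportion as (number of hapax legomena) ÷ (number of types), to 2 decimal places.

Frequencies: answer:3, bottle:2, cold:2, new:2, so:2, car:2, table:2, should:1, when:1, read:1, man:1, that:1, we:1, moon:1, rope:1, boy:1, close:1, fast:1, drop:1, sad:1, … (19 more, each freq 1)
Hapax count = 32; type count = 39.
Ratio = 32 / 39 = 0.82

0.82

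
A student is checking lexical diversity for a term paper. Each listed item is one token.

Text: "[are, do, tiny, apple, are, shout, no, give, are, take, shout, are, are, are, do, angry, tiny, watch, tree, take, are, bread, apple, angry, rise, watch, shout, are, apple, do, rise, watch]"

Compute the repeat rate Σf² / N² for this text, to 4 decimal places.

0.1172

Frequencies: are:8, do:3, apple:3, shout:3, watch:3, tiny:2, take:2, angry:2, rise:2, no:1, give:1, tree:1, bread:1
Σf² = 120; N² = 1024
Repeat rate = 120 / 1024 = 0.1172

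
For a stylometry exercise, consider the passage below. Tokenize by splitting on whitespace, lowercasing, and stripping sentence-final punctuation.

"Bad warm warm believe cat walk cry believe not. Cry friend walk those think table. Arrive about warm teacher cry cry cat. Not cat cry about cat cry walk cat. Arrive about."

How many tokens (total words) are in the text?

32

Tokens: bad, warm, warm, believe, cat, walk, cry, believe, not, cry, friend, walk, those, think, table, arrive, about, warm, teacher, cry, cry, cat, not, cat, cry, about, cat, cry, walk, cat, arrive, about
N = 32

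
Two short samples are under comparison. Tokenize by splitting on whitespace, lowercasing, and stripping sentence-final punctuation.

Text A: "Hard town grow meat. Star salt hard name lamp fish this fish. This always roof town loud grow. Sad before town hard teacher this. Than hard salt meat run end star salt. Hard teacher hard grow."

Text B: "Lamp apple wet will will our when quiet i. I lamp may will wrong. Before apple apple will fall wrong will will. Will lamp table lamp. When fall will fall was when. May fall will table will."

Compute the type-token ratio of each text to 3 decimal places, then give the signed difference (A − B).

0.150

TTR(A) = 19/36 = 0.528
TTR(B) = 14/37 = 0.378
Difference = 0.528 − 0.378 = 0.150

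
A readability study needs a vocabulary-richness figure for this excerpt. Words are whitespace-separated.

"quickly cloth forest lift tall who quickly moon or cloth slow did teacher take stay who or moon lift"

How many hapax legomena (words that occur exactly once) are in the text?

7

Frequencies: quickly:2, cloth:2, lift:2, who:2, moon:2, or:2, forest:1, tall:1, slow:1, did:1, teacher:1, take:1, stay:1
Hapax (freq=1): did, forest, slow, stay, take, tall, teacher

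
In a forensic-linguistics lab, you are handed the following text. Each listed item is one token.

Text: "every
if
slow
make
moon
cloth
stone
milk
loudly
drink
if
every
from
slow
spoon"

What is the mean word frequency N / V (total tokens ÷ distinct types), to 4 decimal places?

1.2500

N = 15 tokens, V = 12 types.
Mean frequency = N / V = 15 / 12 = 1.2500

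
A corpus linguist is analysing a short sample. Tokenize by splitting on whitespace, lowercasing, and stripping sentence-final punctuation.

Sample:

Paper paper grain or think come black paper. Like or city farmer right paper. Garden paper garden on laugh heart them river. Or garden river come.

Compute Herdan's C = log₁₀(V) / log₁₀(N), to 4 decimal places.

0.8510

N = 26, V = 16.
log₁₀(V) = 1.204120, log₁₀(N) = 1.414973
C = 1.204120 / 1.414973 = 0.8510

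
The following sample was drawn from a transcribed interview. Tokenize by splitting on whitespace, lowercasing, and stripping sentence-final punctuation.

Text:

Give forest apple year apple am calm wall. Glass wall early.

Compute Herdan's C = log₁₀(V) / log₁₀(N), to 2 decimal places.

0.92

N = 11, V = 9.
log₁₀(V) = 0.954243, log₁₀(N) = 1.041393
C = 0.954243 / 1.041393 = 0.92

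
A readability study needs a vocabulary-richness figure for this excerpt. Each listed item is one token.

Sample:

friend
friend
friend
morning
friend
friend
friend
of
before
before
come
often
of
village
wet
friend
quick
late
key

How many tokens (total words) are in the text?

19

Tokens: friend, friend, friend, morning, friend, friend, friend, of, before, before, come, often, of, village, wet, friend, quick, late, key
N = 19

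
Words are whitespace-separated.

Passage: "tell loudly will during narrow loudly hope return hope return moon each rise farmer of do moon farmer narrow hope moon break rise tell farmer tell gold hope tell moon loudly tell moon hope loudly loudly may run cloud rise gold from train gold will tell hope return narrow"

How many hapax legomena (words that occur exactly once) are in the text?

10

Frequencies: tell:6, hope:6, loudly:5, moon:5, narrow:3, return:3, rise:3, farmer:3, gold:3, will:2, during:1, each:1, of:1, do:1, break:1, may:1, run:1, cloud:1, from:1, train:1
Hapax (freq=1): break, cloud, do, during, each, from, may, of, run, train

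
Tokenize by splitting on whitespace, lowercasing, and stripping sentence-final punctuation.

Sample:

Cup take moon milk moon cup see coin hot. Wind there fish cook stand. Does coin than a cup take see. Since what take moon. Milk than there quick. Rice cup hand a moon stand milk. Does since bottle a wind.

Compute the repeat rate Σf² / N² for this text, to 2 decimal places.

Frequencies: cup:4, moon:4, take:3, milk:3, a:3, see:2, coin:2, wind:2, there:2, stand:2, does:2, than:2, since:2, hot:1, fish:1, cook:1, what:1, quick:1, rice:1, hand:1, … (1 more, each freq 1)
Σf² = 99; N² = 1681
Repeat rate = 99 / 1681 = 0.06

0.06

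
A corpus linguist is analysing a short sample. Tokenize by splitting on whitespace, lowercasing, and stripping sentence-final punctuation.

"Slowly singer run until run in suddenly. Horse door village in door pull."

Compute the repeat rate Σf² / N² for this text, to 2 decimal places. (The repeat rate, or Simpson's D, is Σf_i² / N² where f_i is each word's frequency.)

0.11

Frequencies: run:2, in:2, door:2, slowly:1, singer:1, until:1, suddenly:1, horse:1, village:1, pull:1
Σf² = 19; N² = 169
Repeat rate = 19 / 169 = 0.11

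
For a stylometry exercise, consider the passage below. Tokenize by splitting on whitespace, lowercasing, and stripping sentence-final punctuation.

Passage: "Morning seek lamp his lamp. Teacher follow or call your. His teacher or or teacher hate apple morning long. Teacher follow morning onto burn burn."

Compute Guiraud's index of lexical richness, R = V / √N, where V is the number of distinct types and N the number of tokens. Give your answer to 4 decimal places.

2.8000

N = 25, V = 14.
√N = 5.000000
R = 14 / 5.000000 = 2.8000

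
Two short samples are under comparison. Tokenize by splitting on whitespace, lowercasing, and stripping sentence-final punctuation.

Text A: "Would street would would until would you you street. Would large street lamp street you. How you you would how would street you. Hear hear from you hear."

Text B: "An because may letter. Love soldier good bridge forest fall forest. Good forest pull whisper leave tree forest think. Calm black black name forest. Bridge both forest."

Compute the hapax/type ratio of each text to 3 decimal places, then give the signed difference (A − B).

-0.345

A: hapax=4, V=9, ratio=0.444
B: hapax=15, V=19, ratio=0.789
Difference = 0.444 − 0.789 = -0.345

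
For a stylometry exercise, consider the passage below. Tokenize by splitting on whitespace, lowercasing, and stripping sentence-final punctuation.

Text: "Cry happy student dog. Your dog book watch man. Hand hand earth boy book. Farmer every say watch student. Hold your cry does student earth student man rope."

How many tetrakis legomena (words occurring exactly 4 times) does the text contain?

Frequencies: student:4, cry:2, dog:2, your:2, book:2, watch:2, man:2, hand:2, earth:2, happy:1, boy:1, farmer:1, every:1, say:1, hold:1, does:1, rope:1
Words with frequency 4: student

1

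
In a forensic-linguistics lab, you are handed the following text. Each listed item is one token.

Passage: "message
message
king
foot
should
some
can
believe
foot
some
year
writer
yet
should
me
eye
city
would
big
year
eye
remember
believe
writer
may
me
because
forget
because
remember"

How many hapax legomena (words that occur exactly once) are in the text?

8

Frequencies: message:2, foot:2, should:2, some:2, believe:2, year:2, writer:2, me:2, eye:2, remember:2, because:2, king:1, can:1, yet:1, city:1, would:1, big:1, may:1, forget:1
Hapax (freq=1): big, can, city, forget, king, may, would, yet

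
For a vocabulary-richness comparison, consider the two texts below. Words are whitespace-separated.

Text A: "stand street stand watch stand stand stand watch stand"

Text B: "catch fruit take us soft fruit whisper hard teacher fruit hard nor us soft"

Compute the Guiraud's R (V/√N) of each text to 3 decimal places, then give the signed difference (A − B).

-1.405

A: V=3, N=9, R=1.000
B: V=9, N=14, R=2.405
Difference = 1.000 − 2.405 = -1.405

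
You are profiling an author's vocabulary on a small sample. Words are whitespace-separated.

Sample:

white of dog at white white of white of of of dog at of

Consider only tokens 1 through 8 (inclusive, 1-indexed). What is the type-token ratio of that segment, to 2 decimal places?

Segment tokens 1–8: white, of, dog, at, white, white, of, white
Segment N = 8, segment V = 4.
TTR = 4 / 8 = 0.50

0.50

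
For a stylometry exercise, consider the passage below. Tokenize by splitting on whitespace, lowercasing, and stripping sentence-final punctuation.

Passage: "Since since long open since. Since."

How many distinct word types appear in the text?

Distinct types: {long, open, since}
V = 3

3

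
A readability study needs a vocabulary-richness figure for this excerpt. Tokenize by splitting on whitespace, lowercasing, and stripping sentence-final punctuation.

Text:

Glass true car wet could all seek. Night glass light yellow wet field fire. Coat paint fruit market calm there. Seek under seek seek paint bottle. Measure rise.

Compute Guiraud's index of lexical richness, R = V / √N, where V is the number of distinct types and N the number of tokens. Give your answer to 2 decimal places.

N = 28, V = 22.
√N = 5.291503
R = 22 / 5.291503 = 4.16

4.16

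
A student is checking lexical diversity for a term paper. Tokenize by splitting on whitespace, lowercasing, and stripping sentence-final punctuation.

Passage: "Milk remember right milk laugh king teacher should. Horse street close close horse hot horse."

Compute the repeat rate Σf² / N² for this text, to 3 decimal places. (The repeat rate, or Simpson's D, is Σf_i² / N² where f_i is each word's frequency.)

Frequencies: horse:3, milk:2, close:2, remember:1, right:1, laugh:1, king:1, teacher:1, should:1, street:1, hot:1
Σf² = 25; N² = 225
Repeat rate = 25 / 225 = 0.111

0.111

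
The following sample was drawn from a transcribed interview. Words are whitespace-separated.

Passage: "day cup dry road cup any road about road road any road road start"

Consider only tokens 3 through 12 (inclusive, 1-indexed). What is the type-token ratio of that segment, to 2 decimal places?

Segment tokens 3–12: dry, road, cup, any, road, about, road, road, any, road
Segment N = 10, segment V = 5.
TTR = 5 / 10 = 0.50

0.50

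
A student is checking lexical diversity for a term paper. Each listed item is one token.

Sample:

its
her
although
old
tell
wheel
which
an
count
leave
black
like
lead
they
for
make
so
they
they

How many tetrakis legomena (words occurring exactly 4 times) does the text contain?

0

Frequencies: they:3, its:1, her:1, although:1, old:1, tell:1, wheel:1, which:1, an:1, count:1, leave:1, black:1, like:1, lead:1, for:1, make:1, so:1
Words with frequency 4: (none)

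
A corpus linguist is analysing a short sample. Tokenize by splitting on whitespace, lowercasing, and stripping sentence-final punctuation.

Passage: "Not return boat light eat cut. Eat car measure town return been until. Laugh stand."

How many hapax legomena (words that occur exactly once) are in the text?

11

Frequencies: return:2, eat:2, not:1, boat:1, light:1, cut:1, car:1, measure:1, town:1, been:1, until:1, laugh:1, stand:1
Hapax (freq=1): been, boat, car, cut, laugh, light, measure, not, stand, town, until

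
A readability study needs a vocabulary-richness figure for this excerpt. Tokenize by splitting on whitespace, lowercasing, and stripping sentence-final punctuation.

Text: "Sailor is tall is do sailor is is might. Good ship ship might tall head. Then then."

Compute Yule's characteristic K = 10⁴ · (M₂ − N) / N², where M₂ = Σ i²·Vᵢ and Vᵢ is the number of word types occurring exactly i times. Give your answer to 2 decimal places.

Frequencies: is:4, sailor:2, tall:2, might:2, ship:2, then:2, do:1, good:1, head:1
N = 17. Frequency spectrum: V_1=3, V_2=5, V_4=1
M₂ = 1²·3 + 2²·5 + 4²·1 = 39
K = 10000 × (39 − 17) / 17² = 761.25

761.25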